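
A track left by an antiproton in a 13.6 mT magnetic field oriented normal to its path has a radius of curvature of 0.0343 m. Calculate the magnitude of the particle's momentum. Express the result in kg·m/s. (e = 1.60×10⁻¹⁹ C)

p ≈ 7.46×10^-23 kg·m/s

Since qvB = mv²/r, the momentum p = mv = qBr.
p = (1×1.60×10^-19)(0.0136)(0.0343) = 7.46×10^-23 kg·m/s.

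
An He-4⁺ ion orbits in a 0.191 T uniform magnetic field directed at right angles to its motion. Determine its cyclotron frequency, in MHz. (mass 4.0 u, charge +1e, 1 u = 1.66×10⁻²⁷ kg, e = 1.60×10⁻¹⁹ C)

f ≈ 0.732 MHz

f = qB/(2πm) = (1×1.60×10^-19)(0.191) / [2π(6.64×10^-27)] = 7.32×10^5 Hz.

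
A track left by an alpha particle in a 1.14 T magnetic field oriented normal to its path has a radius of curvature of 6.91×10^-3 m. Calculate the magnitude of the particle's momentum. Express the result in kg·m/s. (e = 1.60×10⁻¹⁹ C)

Since qvB = mv²/r, the momentum p = mv = qBr.
p = (2×1.60×10^-19)(1.14)(6.91×10^-3) = 2.52×10^-21 kg·m/s.

p ≈ 2.52×10^-21 kg·m/s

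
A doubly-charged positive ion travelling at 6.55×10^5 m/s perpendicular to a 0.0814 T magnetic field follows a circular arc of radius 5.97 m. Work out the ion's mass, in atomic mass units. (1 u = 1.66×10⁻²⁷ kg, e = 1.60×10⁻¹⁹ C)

m ≈ 143 u

qvB = mv²/r ⇒ m = qBr/v.
m = (2×1.60×10^-19)(0.0814)(5.97) / (6.55×10^5) = 2.37×10^-25 kg = 143 u.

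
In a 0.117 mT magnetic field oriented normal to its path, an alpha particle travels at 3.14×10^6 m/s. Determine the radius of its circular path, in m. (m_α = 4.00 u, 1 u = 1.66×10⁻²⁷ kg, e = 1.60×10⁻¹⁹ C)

The magnetic force provides the centripetal force: qvB = mv²/r, so r = mv/(qB).
r = (6.64×10^-27 kg)(3.14×10^6 m/s) / [(2×1.60×10^-19 C)(1.17×10^-4 T)] = 557 m.

r ≈ 557 m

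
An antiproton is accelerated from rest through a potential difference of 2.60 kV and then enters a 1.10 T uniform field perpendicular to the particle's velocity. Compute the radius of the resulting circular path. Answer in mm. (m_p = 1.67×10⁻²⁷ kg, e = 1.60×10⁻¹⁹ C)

The kinetic energy gained is K = qV = (1×1.60×10^-19)(2600) = 4.16×10^-16 J.
v = √(2K/m) = 7.06×10^5 m/s.
r = mv/(qB) = (1.67×10^-27)(7.06×10^5) / [(1×1.60×10^-19)(1.10)] = 6.70×10^-3 m.

r ≈ 6.70 mm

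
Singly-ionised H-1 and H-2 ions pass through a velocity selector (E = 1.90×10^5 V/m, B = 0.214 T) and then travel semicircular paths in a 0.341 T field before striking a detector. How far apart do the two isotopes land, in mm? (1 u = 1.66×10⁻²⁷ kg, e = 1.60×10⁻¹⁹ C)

Both emerge at v = E/B₁ = 8.88×10^5 m/s.
r = mv/(qB₂), so r₁ = 0.0270 m and r₂ = 0.0540 m, giving Δr = 0.0270 m.
After a semicircle each ion lands a diameter 2r from the entry slit, so the separation is 2Δr = 0.0540 m.

Δd ≈ 54.0 mm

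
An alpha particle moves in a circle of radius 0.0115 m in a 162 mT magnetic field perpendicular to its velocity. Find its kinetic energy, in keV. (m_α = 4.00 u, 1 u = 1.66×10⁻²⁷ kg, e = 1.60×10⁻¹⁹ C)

v = qBr/m = (2×1.60×10^-19)(0.162)(0.0115) / (6.64×10^-27) = 8.98×10^4 m/s.
K = ½mv² = 0.5·(6.64×10^-27)·(8.98×10^4)² = 2.68×10^-17 J = 0.167 keV.

K ≈ 0.167 keV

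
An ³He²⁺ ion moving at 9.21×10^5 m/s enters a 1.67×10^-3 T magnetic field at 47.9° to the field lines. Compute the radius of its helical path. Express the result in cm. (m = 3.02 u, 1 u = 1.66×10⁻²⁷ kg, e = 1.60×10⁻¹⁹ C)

r ≈ 641 cm

Only the perpendicular component v⊥ = v sin47.9° = 6.83×10^5 m/s is bent by the field.
r = m v⊥ /(qB) = (5.01×10^-27)(6.83×10^5) / [(2×1.60×10^-19)(1.67×10^-3)] = 6.41 m.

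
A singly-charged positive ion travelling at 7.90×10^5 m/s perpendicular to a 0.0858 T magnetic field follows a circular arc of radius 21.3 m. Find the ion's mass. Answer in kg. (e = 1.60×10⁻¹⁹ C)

qvB = mv²/r ⇒ m = qBr/v.
m = (1×1.60×10^-19)(0.0858)(21.3) / (7.90×10^5) = 3.70×10^-25 kg.

m ≈ 3.70×10^-25 kg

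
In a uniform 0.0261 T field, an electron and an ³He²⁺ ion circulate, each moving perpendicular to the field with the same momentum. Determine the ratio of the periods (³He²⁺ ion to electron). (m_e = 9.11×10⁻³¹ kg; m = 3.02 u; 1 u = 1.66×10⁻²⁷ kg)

T = 2πm/(qB) is independent of speed, so T₂/T₁ = (m₂/q₂)/(m₁/q₁).
T_{³He²⁺ ion}/T_{electron} = (5.01×10^-27/2e) / (9.11×10^-31/1e) = 2750.

ratio ≈ 2750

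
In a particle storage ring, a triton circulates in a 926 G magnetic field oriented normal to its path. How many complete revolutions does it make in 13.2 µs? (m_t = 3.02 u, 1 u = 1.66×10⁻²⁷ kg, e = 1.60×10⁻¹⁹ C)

N = 6

T = 2πm/(qB) = 2π(5.0132×10^-27) / [(1×1.60×10^-19)(0.0926)] = 2.1260×10^-6 s.
N = t/T = 1.32×10^-5 / 2.1260×10^-6 ≈ 6.21, so 6 complete revolutions.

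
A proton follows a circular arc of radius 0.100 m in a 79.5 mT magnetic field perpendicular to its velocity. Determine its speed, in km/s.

From qvB = mv²/r, v = qBr/m.
v = (1×1.60×10^-19)(0.0795)(0.100) / (1.67×10^-27) = 7.62×10^5 m/s.

v ≈ 762 km/s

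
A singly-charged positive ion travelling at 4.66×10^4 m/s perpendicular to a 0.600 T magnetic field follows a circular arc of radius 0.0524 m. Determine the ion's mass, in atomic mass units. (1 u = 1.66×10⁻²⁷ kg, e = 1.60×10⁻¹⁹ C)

qvB = mv²/r ⇒ m = qBr/v.
m = (1×1.60×10^-19)(0.600)(0.0524) / (4.66×10^4) = 1.08×10^-25 kg = 65.0 u.

m ≈ 65.0 u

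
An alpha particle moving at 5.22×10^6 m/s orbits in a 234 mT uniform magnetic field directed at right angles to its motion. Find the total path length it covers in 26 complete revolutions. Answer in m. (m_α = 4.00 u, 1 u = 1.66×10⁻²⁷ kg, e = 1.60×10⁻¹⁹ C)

r = mv/(qB) = 0.463 m, so one revolution covers 2πr = 2.91 m.
In 26 revolutions: L = 26·2πr = 75.6 m.

L ≈ 75.6 m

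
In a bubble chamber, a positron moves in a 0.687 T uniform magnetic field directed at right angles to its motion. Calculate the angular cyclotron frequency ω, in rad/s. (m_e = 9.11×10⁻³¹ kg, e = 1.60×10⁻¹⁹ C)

ω = qB/m = (1×1.60×10^-19)(0.687) / (9.11×10^-31) = 1.21×10^11 rad/s.

ω ≈ 1.21×10^11 rad/s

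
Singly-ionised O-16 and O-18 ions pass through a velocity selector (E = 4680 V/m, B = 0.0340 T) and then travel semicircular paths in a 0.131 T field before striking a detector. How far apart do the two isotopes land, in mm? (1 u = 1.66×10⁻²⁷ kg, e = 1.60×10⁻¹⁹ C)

Δd ≈ 43.6 mm

Both emerge at v = E/B₁ = 1.38×10^5 m/s.
r = mv/(qB₂), so r₁ = 0.1744 m and r₂ = 0.1962 m, giving Δr = 0.0218 m.
After a semicircle each ion lands a diameter 2r from the entry slit, so the separation is 2Δr = 0.0436 m.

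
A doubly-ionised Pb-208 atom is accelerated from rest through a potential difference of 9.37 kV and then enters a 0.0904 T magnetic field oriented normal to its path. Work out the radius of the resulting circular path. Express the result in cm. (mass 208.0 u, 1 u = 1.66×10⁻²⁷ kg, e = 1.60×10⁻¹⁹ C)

r ≈ 157 cm

The kinetic energy gained is K = qV = (2×1.60×10^-19)(9370) = 3.00×10^-15 J.
v = √(2K/m) = 1.32×10^5 m/s.
r = mv/(qB) = (3.45×10^-25)(1.32×10^5) / [(2×1.60×10^-19)(0.0904)] = 1.57 m.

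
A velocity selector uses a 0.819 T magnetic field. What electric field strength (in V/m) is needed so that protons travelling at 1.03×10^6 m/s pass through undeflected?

qE = qvB ⇒ E = vB = (1.03×10^6)(0.819) = 8.44×10^5 V/m.

E ≈ 8.44×10^5 V/m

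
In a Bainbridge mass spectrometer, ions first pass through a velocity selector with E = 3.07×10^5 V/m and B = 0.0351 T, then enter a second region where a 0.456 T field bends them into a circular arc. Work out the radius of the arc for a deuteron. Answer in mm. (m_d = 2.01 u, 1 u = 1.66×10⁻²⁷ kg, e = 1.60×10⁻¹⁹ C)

r ≈ 400 mm

The selector passes v = E/B = 3.07×10^5/0.0351 = 8.75×10^6 m/s.
In the deflection region, r = mv/(qB₂) = (3.34×10^-27)(8.75×10^6) / [(1×1.60×10^-19)(0.456)] = 0.400 m.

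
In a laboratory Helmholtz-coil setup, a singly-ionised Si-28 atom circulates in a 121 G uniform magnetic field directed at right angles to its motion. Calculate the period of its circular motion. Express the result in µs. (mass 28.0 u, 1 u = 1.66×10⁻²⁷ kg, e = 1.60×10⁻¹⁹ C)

T ≈ 151 µs

The cyclotron period is independent of speed: T = 2πm/(qB).
T = 2π(4.65×10^-26) / [(1×1.60×10^-19)(0.0121)] = 1.51×10^-4 s.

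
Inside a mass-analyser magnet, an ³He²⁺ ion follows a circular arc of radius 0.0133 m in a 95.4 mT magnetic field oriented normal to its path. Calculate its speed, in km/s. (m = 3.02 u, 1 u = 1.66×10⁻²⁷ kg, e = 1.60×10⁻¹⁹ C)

v ≈ 81.0 km/s

From qvB = mv²/r, v = qBr/m.
v = (2×1.60×10^-19)(0.0954)(0.0133) / (5.01×10^-27) = 8.10×10^4 m/s.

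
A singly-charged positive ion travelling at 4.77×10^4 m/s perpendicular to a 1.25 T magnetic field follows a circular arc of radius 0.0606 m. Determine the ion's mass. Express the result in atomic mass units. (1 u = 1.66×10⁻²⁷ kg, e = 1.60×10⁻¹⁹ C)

qvB = mv²/r ⇒ m = qBr/v.
m = (1×1.60×10^-19)(1.25)(0.0606) / (4.77×10^4) = 2.54×10^-25 kg = 153 u.

m ≈ 153 u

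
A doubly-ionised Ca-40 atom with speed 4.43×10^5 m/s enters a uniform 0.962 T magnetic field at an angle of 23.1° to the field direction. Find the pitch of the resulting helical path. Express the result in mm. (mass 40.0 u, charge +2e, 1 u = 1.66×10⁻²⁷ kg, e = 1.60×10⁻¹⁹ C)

The velocity component along B is v∥ = v cos23.1° = 4.07×10^5 m/s.
The cyclotron period T = 2πm/(qB) = 1.36×10^-6 s is set by m, q, B alone.
Pitch = v∥·T = (4.07×10^5)(1.36×10^-6) = 0.552 m.

pitch ≈ 552 mm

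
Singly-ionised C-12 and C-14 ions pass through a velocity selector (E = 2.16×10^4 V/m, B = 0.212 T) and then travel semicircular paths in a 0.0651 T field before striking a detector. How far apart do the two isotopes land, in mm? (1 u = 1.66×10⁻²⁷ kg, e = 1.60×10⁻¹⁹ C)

Δd ≈ 65.0 mm

Both emerge at v = E/B₁ = 1.02×10^5 m/s.
r = mv/(qB₂), so r₁ = 0.1949 m and r₂ = 0.2273 m, giving Δr = 0.0325 m.
After a semicircle each ion lands a diameter 2r from the entry slit, so the separation is 2Δr = 0.0650 m.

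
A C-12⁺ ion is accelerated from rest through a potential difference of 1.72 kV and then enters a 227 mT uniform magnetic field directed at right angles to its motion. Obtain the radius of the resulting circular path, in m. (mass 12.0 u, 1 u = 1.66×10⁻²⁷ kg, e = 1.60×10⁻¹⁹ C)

r ≈ 0.0912 m

The kinetic energy gained is K = qV = (1×1.60×10^-19)(1720) = 2.75×10^-16 J.
v = √(2K/m) = 1.66×10^5 m/s.
r = mv/(qB) = (1.99×10^-26)(1.66×10^5) / [(1×1.60×10^-19)(0.227)] = 0.0912 m.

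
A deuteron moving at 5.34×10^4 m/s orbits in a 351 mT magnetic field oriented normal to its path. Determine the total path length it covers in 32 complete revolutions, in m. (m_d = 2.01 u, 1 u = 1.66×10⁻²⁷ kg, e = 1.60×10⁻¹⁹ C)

r = mv/(qB) = 3.17×10^-3 m, so one revolution covers 2πr = 0.0199 m.
In 32 revolutions: L = 32·2πr = 0.638 m.

L ≈ 0.638 m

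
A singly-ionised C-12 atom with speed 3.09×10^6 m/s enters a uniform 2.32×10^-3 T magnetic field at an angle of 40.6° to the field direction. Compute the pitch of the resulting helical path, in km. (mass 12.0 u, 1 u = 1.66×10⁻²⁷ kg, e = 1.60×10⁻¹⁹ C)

The velocity component along B is v∥ = v cos40.6° = 2.35×10^6 m/s.
The cyclotron period T = 2πm/(qB) = 3.37×10^-4 s is set by m, q, B alone.
Pitch = v∥·T = (2.35×10^6)(3.37×10^-4) = 791 m.

pitch ≈ 0.791 km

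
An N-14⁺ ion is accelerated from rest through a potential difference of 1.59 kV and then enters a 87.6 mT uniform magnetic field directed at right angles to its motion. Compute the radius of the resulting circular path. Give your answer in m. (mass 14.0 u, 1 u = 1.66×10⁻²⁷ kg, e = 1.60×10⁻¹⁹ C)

r ≈ 0.245 m

The kinetic energy gained is K = qV = (1×1.60×10^-19)(1590) = 2.54×10^-16 J.
v = √(2K/m) = 1.48×10^5 m/s.
r = mv/(qB) = (2.32×10^-26)(1.48×10^5) / [(1×1.60×10^-19)(0.0876)] = 0.245 m.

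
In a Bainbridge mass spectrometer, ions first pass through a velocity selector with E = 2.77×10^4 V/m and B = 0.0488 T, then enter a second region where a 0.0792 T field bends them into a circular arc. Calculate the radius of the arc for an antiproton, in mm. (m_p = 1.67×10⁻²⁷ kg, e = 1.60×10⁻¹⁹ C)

The selector passes v = E/B = 2.77×10^4/0.0488 = 5.68×10^5 m/s.
In the deflection region, r = mv/(qB₂) = (1.67×10^-27)(5.68×10^5) / [(1×1.60×10^-19)(0.0792)] = 0.0748 m.

r ≈ 74.8 mm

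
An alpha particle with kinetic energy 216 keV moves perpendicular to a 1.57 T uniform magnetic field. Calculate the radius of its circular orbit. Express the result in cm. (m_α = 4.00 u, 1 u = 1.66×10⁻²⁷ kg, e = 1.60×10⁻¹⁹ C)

r ≈ 4.26 cm

Convert the energy: K = 216 keV = 3.46×10^-14 J.
v = √(2K/m) = √(2·3.46×10^-14/6.64×10^-27) = 3.23×10^6 m/s.
r = mv/(qB) = (6.64×10^-27)(3.23×10^6) / [(2×1.60×10^-19)(1.57)] = 0.0426 m.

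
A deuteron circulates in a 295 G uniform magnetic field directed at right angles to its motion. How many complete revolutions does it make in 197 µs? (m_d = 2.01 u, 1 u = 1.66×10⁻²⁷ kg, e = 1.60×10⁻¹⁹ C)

T = 2πm/(qB) = 2π(3.3366×10^-27) / [(1×1.60×10^-19)(0.0295)] = 4.4416×10^-6 s.
N = t/T = 1.97×10^-4 / 4.4416×10^-6 ≈ 44.35, so 44 complete revolutions.

N = 44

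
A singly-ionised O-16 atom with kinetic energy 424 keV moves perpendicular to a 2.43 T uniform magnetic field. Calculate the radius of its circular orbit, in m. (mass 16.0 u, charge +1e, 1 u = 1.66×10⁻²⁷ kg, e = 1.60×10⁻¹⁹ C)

r ≈ 0.154 m

Convert the energy: K = 424 keV = 6.78×10^-14 J.
v = √(2K/m) = √(2·6.78×10^-14/2.66×10^-26) = 2.26×10^6 m/s.
r = mv/(qB) = (2.66×10^-26)(2.26×10^6) / [(1×1.60×10^-19)(2.43)] = 0.154 m.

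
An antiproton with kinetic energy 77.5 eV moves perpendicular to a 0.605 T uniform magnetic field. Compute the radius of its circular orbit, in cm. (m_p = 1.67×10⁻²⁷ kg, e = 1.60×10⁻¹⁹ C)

Convert the energy: K = 77.5 eV = 1.24×10^-17 J.
v = √(2K/m) = √(2·1.24×10^-17/1.67×10^-27) = 1.22×10^5 m/s.
r = mv/(qB) = (1.67×10^-27)(1.22×10^5) / [(1×1.60×10^-19)(0.605)] = 2.10×10^-3 m.

r ≈ 0.210 cm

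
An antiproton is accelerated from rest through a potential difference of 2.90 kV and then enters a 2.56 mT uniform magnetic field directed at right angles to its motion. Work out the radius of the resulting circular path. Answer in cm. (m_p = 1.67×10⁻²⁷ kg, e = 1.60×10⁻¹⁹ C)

r ≈ 304 cm

The kinetic energy gained is K = qV = (1×1.60×10^-19)(2900) = 4.64×10^-16 J.
v = √(2K/m) = 7.45×10^5 m/s.
r = mv/(qB) = (1.67×10^-27)(7.45×10^5) / [(1×1.60×10^-19)(2.56×10^-3)] = 3.04 m.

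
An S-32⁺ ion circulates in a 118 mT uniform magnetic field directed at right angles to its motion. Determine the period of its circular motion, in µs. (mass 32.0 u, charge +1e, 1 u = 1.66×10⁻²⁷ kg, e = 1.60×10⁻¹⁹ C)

T ≈ 17.7 µs

The cyclotron period is independent of speed: T = 2πm/(qB).
T = 2π(5.31×10^-26) / [(1×1.60×10^-19)(0.118)] = 1.77×10^-5 s.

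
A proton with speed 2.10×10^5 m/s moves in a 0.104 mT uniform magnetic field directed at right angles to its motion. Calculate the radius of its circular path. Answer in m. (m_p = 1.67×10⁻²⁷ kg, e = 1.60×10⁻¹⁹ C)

The magnetic force provides the centripetal force: qvB = mv²/r, so r = mv/(qB).
r = (1.67×10^-27 kg)(2.10×10^5 m/s) / [(1×1.60×10^-19 C)(1.04×10^-4 T)] = 21.1 m.

r ≈ 21.1 m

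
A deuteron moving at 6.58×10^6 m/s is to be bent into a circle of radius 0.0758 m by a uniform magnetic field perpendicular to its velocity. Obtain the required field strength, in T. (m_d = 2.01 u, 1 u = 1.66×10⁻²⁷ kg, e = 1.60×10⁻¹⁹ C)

qvB = mv²/r gives B = mv/(qr).
B = (3.34×10^-27)(6.58×10^6) / [(1×1.60×10^-19)(0.0758)] = 1.81 T.

B ≈ 1.81 T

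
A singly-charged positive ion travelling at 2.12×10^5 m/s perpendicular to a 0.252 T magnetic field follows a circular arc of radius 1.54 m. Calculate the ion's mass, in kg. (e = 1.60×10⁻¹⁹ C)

m ≈ 2.93×10^-25 kg

qvB = mv²/r ⇒ m = qBr/v.
m = (1×1.60×10^-19)(0.252)(1.54) / (2.12×10^5) = 2.93×10^-25 kg.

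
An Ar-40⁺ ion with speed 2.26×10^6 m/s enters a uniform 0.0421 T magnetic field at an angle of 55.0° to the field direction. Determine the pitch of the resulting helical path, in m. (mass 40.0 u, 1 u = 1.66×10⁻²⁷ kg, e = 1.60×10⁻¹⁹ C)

The velocity component along B is v∥ = v cos55.0° = 1.30×10^6 m/s.
The cyclotron period T = 2πm/(qB) = 6.19×10^-5 s is set by m, q, B alone.
Pitch = v∥·T = (1.30×10^6)(6.19×10^-5) = 80.3 m.

pitch ≈ 80.3 m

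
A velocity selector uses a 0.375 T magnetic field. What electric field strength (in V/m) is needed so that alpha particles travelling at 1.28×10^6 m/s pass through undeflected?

qE = qvB ⇒ E = vB = (1.28×10^6)(0.375) = 4.80×10^5 V/m.

E ≈ 4.80×10^5 V/m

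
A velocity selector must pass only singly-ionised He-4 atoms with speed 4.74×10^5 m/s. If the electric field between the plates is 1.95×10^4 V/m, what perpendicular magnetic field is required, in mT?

qE = qvB ⇒ B = E/v = (1.95×10^4) / (4.74×10^5) = 0.0411 T.

B ≈ 41.1 mT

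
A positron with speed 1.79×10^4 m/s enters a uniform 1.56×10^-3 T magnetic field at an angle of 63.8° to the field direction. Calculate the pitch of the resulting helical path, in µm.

The velocity component along B is v∥ = v cos63.8° = 7900 m/s.
The cyclotron period T = 2πm/(qB) = 2.29×10^-8 s is set by m, q, B alone.
Pitch = v∥·T = (7900)(2.29×10^-8) = 1.81×10^-4 m.

pitch ≈ 181 µm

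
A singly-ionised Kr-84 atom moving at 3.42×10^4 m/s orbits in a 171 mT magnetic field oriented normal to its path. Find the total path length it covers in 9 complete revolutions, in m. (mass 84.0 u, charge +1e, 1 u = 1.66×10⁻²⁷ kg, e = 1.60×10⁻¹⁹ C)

r = mv/(qB) = 0.174 m, so one revolution covers 2πr = 1.10 m.
In 9 revolutions: L = 9·2πr = 9.86 m.

L ≈ 9.86 m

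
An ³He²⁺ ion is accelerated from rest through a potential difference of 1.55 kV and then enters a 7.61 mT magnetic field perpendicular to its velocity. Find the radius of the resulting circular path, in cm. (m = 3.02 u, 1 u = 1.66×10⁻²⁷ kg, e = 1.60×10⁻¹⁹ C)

r ≈ 91.6 cm

The kinetic energy gained is K = qV = (2×1.60×10^-19)(1550) = 4.96×10^-16 J.
v = √(2K/m) = 4.45×10^5 m/s.
r = mv/(qB) = (5.01×10^-27)(4.45×10^5) / [(2×1.60×10^-19)(7.61×10^-3)] = 0.916 m.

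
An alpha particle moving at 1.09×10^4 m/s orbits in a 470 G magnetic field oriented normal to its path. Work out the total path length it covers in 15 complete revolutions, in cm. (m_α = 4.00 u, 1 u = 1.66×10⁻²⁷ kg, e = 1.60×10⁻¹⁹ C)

r = mv/(qB) = 4.81×10^-3 m, so one revolution covers 2πr = 0.0302 m.
In 15 revolutions: L = 15·2πr = 0.454 m.

L ≈ 45.4 cm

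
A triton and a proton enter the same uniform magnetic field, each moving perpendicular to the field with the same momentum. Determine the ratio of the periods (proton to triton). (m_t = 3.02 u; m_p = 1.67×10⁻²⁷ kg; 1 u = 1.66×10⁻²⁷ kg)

T = 2πm/(qB) is independent of speed, so T₂/T₁ = (m₂/q₂)/(m₁/q₁).
T_{proton}/T_{triton} = (1.67×10^-27/1e) / (5.01×10^-27/1e) = 0.333.

ratio ≈ 0.333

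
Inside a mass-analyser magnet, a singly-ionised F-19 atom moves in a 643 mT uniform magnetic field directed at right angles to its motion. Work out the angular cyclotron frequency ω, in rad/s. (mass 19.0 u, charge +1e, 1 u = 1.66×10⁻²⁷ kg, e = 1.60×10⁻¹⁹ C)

ω ≈ 3.26×10^6 rad/s

ω = qB/m = (1×1.60×10^-19)(0.643) / (3.15×10^-26) = 3.26×10^6 rad/s.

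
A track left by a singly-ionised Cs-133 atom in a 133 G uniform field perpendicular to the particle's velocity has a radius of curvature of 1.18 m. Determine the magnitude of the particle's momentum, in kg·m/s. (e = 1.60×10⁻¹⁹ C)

p ≈ 2.51×10^-21 kg·m/s

Since qvB = mv²/r, the momentum p = mv = qBr.
p = (1×1.60×10^-19)(0.0133)(1.18) = 2.51×10^-21 kg·m/s.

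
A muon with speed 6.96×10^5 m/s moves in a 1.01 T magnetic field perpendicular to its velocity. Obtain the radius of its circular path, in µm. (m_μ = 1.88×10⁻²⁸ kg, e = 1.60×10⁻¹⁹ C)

The magnetic force provides the centripetal force: qvB = mv²/r, so r = mv/(qB).
r = (1.88×10^-28 kg)(6.96×10^5 m/s) / [(1×1.60×10^-19 C)(1.01 T)] = 8.10×10^-4 m.

r ≈ 810 µm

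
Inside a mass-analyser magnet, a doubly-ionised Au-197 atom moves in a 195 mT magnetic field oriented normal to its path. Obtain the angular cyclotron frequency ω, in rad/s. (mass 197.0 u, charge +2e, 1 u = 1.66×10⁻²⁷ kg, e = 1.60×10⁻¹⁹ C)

ω = qB/m = (2×1.60×10^-19)(0.195) / (3.27×10^-25) = 1.91×10^5 rad/s.

ω ≈ 1.91×10^5 rad/s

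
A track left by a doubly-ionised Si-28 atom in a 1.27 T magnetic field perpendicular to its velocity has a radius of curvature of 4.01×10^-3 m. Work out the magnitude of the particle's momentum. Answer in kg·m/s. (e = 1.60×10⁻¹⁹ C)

p ≈ 1.63×10^-21 kg·m/s

Since qvB = mv²/r, the momentum p = mv = qBr.
p = (2×1.60×10^-19)(1.27)(4.01×10^-3) = 1.63×10^-21 kg·m/s.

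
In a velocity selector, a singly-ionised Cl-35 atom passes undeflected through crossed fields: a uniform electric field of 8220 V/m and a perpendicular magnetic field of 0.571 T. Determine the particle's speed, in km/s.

v ≈ 14.4 km/s

For zero net force, qE = qvB, so v = E/B.
v = (8220) / (0.571) = 1.44×10^4 m/s.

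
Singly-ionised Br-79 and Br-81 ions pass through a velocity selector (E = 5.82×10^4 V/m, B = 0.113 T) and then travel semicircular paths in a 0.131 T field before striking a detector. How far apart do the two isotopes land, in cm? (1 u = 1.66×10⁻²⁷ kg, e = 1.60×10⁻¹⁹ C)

Both emerge at v = E/B₁ = 5.15×10^5 m/s.
r = mv/(qB₂), so r₁ = 3.2225 m and r₂ = 3.3040 m, giving Δr = 0.0816 m.
After a semicircle each ion lands a diameter 2r from the entry slit, so the separation is 2Δr = 0.163 m.

Δd ≈ 16.3 cm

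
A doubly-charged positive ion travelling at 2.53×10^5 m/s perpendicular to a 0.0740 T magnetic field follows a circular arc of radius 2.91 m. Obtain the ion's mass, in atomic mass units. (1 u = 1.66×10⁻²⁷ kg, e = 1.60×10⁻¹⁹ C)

m ≈ 164 u

qvB = mv²/r ⇒ m = qBr/v.
m = (2×1.60×10^-19)(0.0740)(2.91) / (2.53×10^5) = 2.72×10^-25 kg = 164 u.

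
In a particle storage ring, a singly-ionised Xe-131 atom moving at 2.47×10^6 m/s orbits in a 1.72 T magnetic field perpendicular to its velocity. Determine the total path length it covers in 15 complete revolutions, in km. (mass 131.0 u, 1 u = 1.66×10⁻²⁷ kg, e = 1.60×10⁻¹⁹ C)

r = mv/(qB) = 1.95 m, so one revolution covers 2πr = 12.3 m.
In 15 revolutions: L = 15·2πr = 184 m.

L ≈ 0.184 km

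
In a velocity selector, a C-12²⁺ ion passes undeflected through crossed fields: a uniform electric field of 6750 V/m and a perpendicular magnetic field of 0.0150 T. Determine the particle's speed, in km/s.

For zero net force, qE = qvB, so v = E/B.
v = (6750) / (0.0150) = 4.50×10^5 m/s.

v ≈ 450 km/s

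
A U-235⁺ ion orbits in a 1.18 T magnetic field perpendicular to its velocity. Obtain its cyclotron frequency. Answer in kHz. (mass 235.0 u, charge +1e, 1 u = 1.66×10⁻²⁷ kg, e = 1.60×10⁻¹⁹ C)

f = qB/(2πm) = (1×1.60×10^-19)(1.18) / [2π(3.90×10^-25)] = 7.70×10^4 Hz.

f ≈ 77.0 kHz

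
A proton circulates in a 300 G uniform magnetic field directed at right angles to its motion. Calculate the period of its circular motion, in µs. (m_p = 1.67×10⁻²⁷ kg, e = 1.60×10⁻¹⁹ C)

The cyclotron period is independent of speed: T = 2πm/(qB).
T = 2π(1.67×10^-27) / [(1×1.60×10^-19)(0.0300)] = 2.19×10^-6 s.

T ≈ 2.19 µs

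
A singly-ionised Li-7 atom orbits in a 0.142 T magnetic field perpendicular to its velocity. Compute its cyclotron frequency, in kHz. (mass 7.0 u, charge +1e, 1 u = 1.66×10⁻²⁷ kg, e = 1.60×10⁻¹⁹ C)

f = qB/(2πm) = (1×1.60×10^-19)(0.142) / [2π(1.16×10^-26)] = 3.11×10^5 Hz.

f ≈ 311 kHz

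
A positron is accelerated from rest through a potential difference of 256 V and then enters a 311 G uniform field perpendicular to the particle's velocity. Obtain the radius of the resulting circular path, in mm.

The kinetic energy gained is K = qV = (1×1.60×10^-19)(256) = 4.10×10^-17 J.
v = √(2K/m) = 9.48×10^6 m/s.
r = mv/(qB) = (9.11×10^-31)(9.48×10^6) / [(1×1.60×10^-19)(0.0311)] = 1.74×10^-3 m.

r ≈ 1.74 mm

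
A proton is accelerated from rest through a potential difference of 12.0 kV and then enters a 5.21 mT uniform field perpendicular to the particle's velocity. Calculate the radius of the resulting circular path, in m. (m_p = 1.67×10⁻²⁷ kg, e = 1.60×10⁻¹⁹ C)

The kinetic energy gained is K = qV = (1×1.60×10^-19)(1.20×10^4) = 1.92×10^-15 J.
v = √(2K/m) = 1.52×10^6 m/s.
r = mv/(qB) = (1.67×10^-27)(1.52×10^6) / [(1×1.60×10^-19)(5.21×10^-3)] = 3.04 m.

r ≈ 3.04 m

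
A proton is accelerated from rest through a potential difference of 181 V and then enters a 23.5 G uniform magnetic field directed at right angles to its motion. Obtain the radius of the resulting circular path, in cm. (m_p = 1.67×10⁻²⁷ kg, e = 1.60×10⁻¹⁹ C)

The kinetic energy gained is K = qV = (1×1.60×10^-19)(181) = 2.90×10^-17 J.
v = √(2K/m) = 1.86×10^5 m/s.
r = mv/(qB) = (1.67×10^-27)(1.86×10^5) / [(1×1.60×10^-19)(2.35×10^-3)] = 0.827 m.

r ≈ 82.7 cm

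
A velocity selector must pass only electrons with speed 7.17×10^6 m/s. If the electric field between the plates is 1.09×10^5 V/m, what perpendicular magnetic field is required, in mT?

qE = qvB ⇒ B = E/v = (1.09×10^5) / (7.17×10^6) = 0.0152 T.

B ≈ 15.2 mT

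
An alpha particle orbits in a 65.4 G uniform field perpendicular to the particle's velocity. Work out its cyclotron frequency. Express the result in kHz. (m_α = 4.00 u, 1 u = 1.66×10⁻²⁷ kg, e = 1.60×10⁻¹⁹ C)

f ≈ 50.2 kHz

f = qB/(2πm) = (2×1.60×10^-19)(6.54×10^-3) / [2π(6.64×10^-27)] = 5.02×10^4 Hz.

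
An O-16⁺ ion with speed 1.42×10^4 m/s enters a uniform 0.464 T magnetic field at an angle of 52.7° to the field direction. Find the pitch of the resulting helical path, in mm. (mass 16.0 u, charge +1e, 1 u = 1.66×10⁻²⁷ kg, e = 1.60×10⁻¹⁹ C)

pitch ≈ 19.3 mm

The velocity component along B is v∥ = v cos52.7° = 8610 m/s.
The cyclotron period T = 2πm/(qB) = 2.25×10^-6 s is set by m, q, B alone.
Pitch = v∥·T = (8610)(2.25×10^-6) = 0.0193 m.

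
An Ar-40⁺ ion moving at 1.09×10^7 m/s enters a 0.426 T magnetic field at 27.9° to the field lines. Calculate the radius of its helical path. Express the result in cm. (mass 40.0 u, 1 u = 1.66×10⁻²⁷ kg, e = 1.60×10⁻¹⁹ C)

r ≈ 497 cm

Only the perpendicular component v⊥ = v sin27.9° = 5.10×10^6 m/s is bent by the field.
r = m v⊥ /(qB) = (6.64×10^-26)(5.10×10^6) / [(1×1.60×10^-19)(0.426)] = 4.97 m.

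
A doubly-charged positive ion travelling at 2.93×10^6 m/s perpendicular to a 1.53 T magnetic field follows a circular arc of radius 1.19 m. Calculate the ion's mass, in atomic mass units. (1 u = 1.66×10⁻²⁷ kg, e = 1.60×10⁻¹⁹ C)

m ≈ 120 u

qvB = mv²/r ⇒ m = qBr/v.
m = (2×1.60×10^-19)(1.53)(1.19) / (2.93×10^6) = 1.99×10^-25 kg = 120 u.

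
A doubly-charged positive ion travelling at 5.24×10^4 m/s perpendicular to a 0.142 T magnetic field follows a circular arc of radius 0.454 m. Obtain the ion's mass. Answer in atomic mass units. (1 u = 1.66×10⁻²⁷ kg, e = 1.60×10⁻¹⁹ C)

qvB = mv²/r ⇒ m = qBr/v.
m = (2×1.60×10^-19)(0.142)(0.454) / (5.24×10^4) = 3.94×10^-25 kg = 237 u.

m ≈ 237 u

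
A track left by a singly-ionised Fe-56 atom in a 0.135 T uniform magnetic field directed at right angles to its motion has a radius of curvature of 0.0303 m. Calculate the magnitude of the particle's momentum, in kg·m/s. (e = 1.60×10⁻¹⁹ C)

p ≈ 6.54×10^-22 kg·m/s

Since qvB = mv²/r, the momentum p = mv = qBr.
p = (1×1.60×10^-19)(0.135)(0.0303) = 6.54×10^-22 kg·m/s.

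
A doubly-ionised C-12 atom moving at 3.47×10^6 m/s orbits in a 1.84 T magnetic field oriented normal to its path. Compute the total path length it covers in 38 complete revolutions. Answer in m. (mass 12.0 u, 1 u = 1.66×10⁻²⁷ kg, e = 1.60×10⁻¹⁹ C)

L ≈ 28.0 m

r = mv/(qB) = 0.117 m, so one revolution covers 2πr = 0.738 m.
In 38 revolutions: L = 38·2πr = 28.0 m.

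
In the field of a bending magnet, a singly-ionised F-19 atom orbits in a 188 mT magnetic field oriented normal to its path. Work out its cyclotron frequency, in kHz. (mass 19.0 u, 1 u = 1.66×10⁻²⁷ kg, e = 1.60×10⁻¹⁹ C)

f = qB/(2πm) = (1×1.60×10^-19)(0.188) / [2π(3.15×10^-26)] = 1.52×10^5 Hz.

f ≈ 152 kHz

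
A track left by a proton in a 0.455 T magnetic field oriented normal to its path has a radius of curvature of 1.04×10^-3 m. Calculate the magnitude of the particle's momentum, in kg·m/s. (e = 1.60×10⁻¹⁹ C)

p ≈ 7.57×10^-23 kg·m/s

Since qvB = mv²/r, the momentum p = mv = qBr.
p = (1×1.60×10^-19)(0.455)(1.04×10^-3) = 7.57×10^-23 kg·m/s.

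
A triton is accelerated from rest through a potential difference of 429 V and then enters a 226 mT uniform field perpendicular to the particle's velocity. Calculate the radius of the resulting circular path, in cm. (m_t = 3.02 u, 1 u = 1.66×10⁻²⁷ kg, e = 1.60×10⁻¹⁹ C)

The kinetic energy gained is K = qV = (1×1.60×10^-19)(429) = 6.86×10^-17 J.
v = √(2K/m) = 1.65×10^5 m/s.
r = mv/(qB) = (5.01×10^-27)(1.65×10^5) / [(1×1.60×10^-19)(0.226)] = 0.0229 m.

r ≈ 2.29 cm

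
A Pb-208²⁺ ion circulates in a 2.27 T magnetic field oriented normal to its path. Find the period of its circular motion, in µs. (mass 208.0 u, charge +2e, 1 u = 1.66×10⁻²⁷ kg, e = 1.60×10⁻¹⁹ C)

T ≈ 2.99 µs

The cyclotron period is independent of speed: T = 2πm/(qB).
T = 2π(3.45×10^-25) / [(2×1.60×10^-19)(2.27)] = 2.99×10^-6 s.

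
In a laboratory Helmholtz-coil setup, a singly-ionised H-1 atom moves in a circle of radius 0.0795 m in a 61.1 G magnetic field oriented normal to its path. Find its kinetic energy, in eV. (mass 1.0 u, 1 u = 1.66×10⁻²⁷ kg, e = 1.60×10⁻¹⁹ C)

K ≈ 11.4 eV

v = qBr/m = (1×1.60×10^-19)(6.11×10^-3)(0.0795) / (1.66×10^-27) = 4.68×10^4 m/s.
K = ½mv² = 0.5·(1.66×10^-27)·(4.68×10^4)² = 1.82×10^-18 J = 11.4 eV.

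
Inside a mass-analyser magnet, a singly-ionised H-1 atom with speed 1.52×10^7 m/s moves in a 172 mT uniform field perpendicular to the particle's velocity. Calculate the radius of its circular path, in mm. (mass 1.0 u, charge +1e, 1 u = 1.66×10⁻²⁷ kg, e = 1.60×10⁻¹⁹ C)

r ≈ 917 mm

The magnetic force provides the centripetal force: qvB = mv²/r, so r = mv/(qB).
r = (1.66×10^-27 kg)(1.52×10^7 m/s) / [(1×1.60×10^-19 C)(0.172 T)] = 0.917 m.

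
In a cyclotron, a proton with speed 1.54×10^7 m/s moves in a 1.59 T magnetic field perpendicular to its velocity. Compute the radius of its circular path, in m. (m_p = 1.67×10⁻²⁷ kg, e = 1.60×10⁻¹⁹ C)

r ≈ 0.101 m

The magnetic force provides the centripetal force: qvB = mv²/r, so r = mv/(qB).
r = (1.67×10^-27 kg)(1.54×10^7 m/s) / [(1×1.60×10^-19 C)(1.59 T)] = 0.101 m.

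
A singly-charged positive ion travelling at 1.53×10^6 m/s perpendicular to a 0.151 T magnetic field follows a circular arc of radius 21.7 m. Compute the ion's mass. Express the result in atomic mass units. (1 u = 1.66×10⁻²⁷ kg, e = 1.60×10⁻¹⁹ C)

m ≈ 206 u

qvB = mv²/r ⇒ m = qBr/v.
m = (1×1.60×10^-19)(0.151)(21.7) / (1.53×10^6) = 3.43×10^-25 kg = 206 u.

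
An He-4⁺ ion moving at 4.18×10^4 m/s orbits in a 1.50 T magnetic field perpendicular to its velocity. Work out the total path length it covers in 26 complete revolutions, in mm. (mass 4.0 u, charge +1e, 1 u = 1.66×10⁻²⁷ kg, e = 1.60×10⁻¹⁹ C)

L ≈ 189 mm

r = mv/(qB) = 1.16×10^-3 m, so one revolution covers 2πr = 7.27×10^-3 m.
In 26 revolutions: L = 26·2πr = 0.189 m.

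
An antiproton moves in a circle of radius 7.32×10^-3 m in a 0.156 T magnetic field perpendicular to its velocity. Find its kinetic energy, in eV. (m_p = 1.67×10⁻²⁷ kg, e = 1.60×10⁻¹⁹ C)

v = qBr/m = (1×1.60×10^-19)(0.156)(7.32×10^-3) / (1.67×10^-27) = 1.09×10^5 m/s.
K = ½mv² = 0.5·(1.67×10^-27)·(1.09×10^5)² = 9.99×10^-18 J = 62.5 eV.

K ≈ 62.5 eV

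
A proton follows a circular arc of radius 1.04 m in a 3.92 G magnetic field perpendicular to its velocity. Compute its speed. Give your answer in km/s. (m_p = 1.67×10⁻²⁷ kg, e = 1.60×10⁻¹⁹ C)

v ≈ 39.1 km/s

From qvB = mv²/r, v = qBr/m.
v = (1×1.60×10^-19)(3.92×10^-4)(1.04) / (1.67×10^-27) = 3.91×10^4 m/s.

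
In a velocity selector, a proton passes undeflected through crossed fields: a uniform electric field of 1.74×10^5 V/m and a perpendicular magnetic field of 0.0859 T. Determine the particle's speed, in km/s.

v ≈ 2030 km/s

For zero net force, qE = qvB, so v = E/B.
v = (1.74×10^5) / (0.0859) = 2.03×10^6 m/s.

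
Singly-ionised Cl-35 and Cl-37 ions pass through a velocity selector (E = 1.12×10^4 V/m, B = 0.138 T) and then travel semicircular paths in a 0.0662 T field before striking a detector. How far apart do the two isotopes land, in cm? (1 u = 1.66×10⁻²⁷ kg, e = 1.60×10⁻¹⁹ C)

Δd ≈ 5.09 cm

Both emerge at v = E/B₁ = 8.12×10^4 m/s.
r = mv/(qB₂), so r₁ = 0.4452 m and r₂ = 0.4706 m, giving Δr = 0.0254 m.
After a semicircle each ion lands a diameter 2r from the entry slit, so the separation is 2Δr = 0.0509 m.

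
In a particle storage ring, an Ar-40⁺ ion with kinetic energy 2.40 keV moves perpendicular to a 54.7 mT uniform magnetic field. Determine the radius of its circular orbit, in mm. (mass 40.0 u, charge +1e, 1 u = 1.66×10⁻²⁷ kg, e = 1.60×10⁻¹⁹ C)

r ≈ 816 mm

Convert the energy: K = 2.40 keV = 3.84×10^-16 J.
v = √(2K/m) = √(2·3.84×10^-16/6.64×10^-26) = 1.08×10^5 m/s.
r = mv/(qB) = (6.64×10^-26)(1.08×10^5) / [(1×1.60×10^-19)(0.0547)] = 0.816 m.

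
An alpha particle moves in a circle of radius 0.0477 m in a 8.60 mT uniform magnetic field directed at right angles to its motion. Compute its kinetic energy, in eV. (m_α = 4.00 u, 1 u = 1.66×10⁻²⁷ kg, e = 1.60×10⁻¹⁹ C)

v = qBr/m = (2×1.60×10^-19)(8.60×10^-3)(0.0477) / (6.64×10^-27) = 1.98×10^4 m/s.
K = ½mv² = 0.5·(6.64×10^-27)·(1.98×10^4)² = 1.30×10^-18 J = 8.11 eV.

K ≈ 8.11 eV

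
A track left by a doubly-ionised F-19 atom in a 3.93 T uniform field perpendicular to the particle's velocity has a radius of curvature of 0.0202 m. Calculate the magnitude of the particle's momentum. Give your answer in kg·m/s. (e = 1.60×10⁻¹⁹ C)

p ≈ 2.54×10^-20 kg·m/s

Since qvB = mv²/r, the momentum p = mv = qBr.
p = (2×1.60×10^-19)(3.93)(0.0202) = 2.54×10^-20 kg·m/s.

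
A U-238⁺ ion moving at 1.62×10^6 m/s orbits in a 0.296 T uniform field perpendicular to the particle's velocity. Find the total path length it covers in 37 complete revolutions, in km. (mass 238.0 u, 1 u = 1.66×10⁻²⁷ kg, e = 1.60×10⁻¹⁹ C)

L ≈ 3.14 km

r = mv/(qB) = 13.5 m, so one revolution covers 2πr = 84.9 m.
In 37 revolutions: L = 37·2πr = 3140 m.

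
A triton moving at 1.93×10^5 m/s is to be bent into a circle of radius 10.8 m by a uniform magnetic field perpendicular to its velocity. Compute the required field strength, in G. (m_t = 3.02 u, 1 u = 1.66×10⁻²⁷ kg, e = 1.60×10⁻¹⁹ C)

B ≈ 5.60 G

qvB = mv²/r gives B = mv/(qr).
B = (5.01×10^-27)(1.93×10^5) / [(1×1.60×10^-19)(10.8)] = 5.60×10^-4 T.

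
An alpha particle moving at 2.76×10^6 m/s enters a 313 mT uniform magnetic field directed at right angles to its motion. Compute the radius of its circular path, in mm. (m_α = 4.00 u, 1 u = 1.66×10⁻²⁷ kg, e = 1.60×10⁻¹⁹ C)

The magnetic force provides the centripetal force: qvB = mv²/r, so r = mv/(qB).
r = (6.64×10^-27 kg)(2.76×10^6 m/s) / [(2×1.60×10^-19 C)(0.313 T)] = 0.183 m.

r ≈ 183 mm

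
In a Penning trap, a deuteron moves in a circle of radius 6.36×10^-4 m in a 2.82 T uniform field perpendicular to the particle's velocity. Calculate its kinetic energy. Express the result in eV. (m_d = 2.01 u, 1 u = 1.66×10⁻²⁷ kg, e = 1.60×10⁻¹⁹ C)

K ≈ 77.1 eV

v = qBr/m = (1×1.60×10^-19)(2.82)(6.36×10^-4) / (3.34×10^-27) = 8.60×10^4 m/s.
K = ½mv² = 0.5·(3.34×10^-27)·(8.60×10^4)² = 1.23×10^-17 J = 77.1 eV.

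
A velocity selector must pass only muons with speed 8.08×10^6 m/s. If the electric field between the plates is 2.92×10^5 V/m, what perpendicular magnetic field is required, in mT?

B ≈ 36.1 mT

qE = qvB ⇒ B = E/v = (2.92×10^5) / (8.08×10^6) = 0.0361 T.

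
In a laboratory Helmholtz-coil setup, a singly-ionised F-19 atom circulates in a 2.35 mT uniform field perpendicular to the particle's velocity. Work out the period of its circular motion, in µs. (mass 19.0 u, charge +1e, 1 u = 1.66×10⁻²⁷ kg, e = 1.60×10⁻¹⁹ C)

T ≈ 527 µs

The cyclotron period is independent of speed: T = 2πm/(qB).
T = 2π(3.15×10^-26) / [(1×1.60×10^-19)(2.35×10^-3)] = 5.27×10^-4 s.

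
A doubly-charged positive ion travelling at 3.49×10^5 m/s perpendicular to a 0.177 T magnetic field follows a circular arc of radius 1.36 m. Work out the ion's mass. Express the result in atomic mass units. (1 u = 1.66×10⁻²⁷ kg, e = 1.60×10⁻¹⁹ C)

m ≈ 133 u

qvB = mv²/r ⇒ m = qBr/v.
m = (2×1.60×10^-19)(0.177)(1.36) / (3.49×10^5) = 2.21×10^-25 kg = 133 u.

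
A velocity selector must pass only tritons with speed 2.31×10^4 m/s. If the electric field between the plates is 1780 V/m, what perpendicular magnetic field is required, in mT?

qE = qvB ⇒ B = E/v = (1780) / (2.31×10^4) = 0.0771 T.

B ≈ 77.1 mT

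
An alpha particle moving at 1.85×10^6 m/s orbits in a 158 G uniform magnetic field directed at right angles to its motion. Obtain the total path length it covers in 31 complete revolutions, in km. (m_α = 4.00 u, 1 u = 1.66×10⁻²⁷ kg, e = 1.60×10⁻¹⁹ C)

L ≈ 0.473 km

r = mv/(qB) = 2.43 m, so one revolution covers 2πr = 15.3 m.
In 31 revolutions: L = 31·2πr = 473 m.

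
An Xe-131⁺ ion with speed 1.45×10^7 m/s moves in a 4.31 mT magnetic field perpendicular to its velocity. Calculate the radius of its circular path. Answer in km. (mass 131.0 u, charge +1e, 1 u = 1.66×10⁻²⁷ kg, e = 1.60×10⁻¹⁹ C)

r ≈ 4.57 km

The magnetic force provides the centripetal force: qvB = mv²/r, so r = mv/(qB).
r = (2.17×10^-25 kg)(1.45×10^7 m/s) / [(1×1.60×10^-19 C)(4.31×10^-3 T)] = 4570 m.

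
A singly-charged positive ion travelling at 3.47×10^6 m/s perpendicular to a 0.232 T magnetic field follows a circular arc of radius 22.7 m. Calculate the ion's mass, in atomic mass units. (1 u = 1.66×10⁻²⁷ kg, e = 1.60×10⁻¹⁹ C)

qvB = mv²/r ⇒ m = qBr/v.
m = (1×1.60×10^-19)(0.232)(22.7) / (3.47×10^6) = 2.43×10^-25 kg = 146 u.

m ≈ 146 u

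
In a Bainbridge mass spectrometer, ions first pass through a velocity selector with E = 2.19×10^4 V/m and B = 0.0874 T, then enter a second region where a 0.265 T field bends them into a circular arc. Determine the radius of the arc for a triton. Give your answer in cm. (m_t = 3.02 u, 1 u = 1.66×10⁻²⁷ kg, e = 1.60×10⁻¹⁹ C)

The selector passes v = E/B = 2.19×10^4/0.0874 = 2.51×10^5 m/s.
In the deflection region, r = mv/(qB₂) = (5.01×10^-27)(2.51×10^5) / [(1×1.60×10^-19)(0.265)] = 0.0296 m.

r ≈ 2.96 cm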